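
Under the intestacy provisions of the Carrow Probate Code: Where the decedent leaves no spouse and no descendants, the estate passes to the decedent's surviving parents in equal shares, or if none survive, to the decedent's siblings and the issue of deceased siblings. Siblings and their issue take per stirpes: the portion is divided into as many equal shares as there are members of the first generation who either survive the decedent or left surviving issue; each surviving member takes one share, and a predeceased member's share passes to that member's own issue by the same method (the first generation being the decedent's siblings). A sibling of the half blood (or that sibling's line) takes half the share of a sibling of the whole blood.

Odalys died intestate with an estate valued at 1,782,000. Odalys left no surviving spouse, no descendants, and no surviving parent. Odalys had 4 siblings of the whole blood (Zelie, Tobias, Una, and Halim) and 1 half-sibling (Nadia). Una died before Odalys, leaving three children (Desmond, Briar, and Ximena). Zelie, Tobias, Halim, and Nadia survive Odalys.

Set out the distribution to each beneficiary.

Zelie: 396,000; Tobias: 396,000; Desmond: 132,000; Briar: 132,000; Ximena: 132,000; Halim: 396,000; Nadia: 198,000

The entire 1,782,000 passes to the siblings and their issue.
Counting each half-blood sibling's line as half a unit, there are 9/2 units in 1,782,000, so one unit is 396,000. Whole-blood lines (Zelie, Tobias, Una, and Halim) take 396,000 each; half-blood lines (Nadia) take 198,000 each.
Una's share (396,000) is divided into 3 shares of 132,000: Desmond, Briar, and Ximena each take 132,000.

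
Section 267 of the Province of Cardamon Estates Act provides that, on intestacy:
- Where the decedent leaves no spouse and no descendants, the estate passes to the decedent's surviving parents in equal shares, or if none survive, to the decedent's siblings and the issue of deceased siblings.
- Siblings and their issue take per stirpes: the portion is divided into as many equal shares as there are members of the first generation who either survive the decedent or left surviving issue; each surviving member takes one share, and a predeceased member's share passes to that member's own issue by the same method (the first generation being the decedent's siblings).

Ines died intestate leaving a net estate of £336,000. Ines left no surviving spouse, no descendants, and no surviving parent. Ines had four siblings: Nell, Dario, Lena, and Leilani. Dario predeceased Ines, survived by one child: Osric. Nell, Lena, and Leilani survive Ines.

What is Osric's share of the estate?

The entire £336,000 passes to the siblings and their issue.
That amount (£336,000) is divided into 4 shares of £84,000: Nell, Lena, and Leilani each take £84,000; Dario's £84,000 share passes to Dario's issue.
Dario's share (£84,000) passes entirely to Osric.

Osric receives £84,000.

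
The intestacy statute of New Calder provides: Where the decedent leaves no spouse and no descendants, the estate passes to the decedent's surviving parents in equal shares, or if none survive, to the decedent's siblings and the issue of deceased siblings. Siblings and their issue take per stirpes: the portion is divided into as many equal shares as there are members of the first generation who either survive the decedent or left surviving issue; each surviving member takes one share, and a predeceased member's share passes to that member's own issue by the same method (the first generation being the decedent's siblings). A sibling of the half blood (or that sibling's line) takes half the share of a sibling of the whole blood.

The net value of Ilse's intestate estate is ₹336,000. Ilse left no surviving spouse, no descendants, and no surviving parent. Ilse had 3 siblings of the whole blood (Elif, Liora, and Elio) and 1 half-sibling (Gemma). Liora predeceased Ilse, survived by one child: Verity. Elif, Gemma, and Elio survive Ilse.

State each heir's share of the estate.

The entire ₹336,000 passes to the siblings and their issue.
Counting each half-blood sibling's line as half a unit, there are 7/2 units in ₹336,000, so one unit is ₹96,000. Whole-blood lines (Elif, Liora, and Elio) take ₹96,000 each; half-blood lines (Gemma) take ₹48,000 each.
Liora's share (₹96,000) passes entirely to Verity.

Elif: ₹96,000; Verity: ₹96,000; Gemma: ₹48,000; Elio: ₹96,000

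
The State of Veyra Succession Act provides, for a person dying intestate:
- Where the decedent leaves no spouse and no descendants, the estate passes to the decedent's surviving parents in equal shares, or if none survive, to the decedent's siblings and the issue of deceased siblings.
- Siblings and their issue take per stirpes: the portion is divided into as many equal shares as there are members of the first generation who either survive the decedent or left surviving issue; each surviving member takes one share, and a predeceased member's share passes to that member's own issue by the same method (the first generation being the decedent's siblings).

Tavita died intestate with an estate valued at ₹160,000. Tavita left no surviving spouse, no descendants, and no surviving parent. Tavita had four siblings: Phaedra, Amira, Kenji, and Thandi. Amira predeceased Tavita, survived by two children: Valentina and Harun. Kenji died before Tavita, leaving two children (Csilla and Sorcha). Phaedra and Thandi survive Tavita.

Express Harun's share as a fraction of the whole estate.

The entire ₹160,000 passes to the siblings and their issue.
That amount (₹160,000) is divided into 4 shares of ₹40,000: Phaedra and Thandi each take ₹40,000; Amira's ₹40,000 share passes to Amira's issue; Kenji's ₹40,000 share passes to Kenji's issue.
Amira's share (₹40,000) is divided into 2 shares of ₹20,000: Valentina and Harun each take ₹20,000.
Kenji's share (₹40,000) is divided into 2 shares of ₹20,000: Csilla and Sorcha each take ₹20,000.

Harun receives 1/8 of the estate.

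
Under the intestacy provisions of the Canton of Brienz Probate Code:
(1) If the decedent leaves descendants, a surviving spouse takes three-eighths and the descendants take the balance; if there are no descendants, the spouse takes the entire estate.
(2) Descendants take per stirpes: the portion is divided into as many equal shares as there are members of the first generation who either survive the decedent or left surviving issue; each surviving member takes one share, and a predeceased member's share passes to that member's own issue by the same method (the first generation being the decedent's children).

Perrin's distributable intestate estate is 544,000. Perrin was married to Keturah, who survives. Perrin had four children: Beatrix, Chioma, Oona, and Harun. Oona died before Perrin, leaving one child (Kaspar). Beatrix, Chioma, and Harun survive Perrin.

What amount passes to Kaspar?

Keturah takes three-eighths of 544,000 = 204,000. The remaining 340,000 passes to the descendants.
The descendants' portion (340,000) is divided into 4 shares of 85,000: Beatrix, Chioma, and Harun each take 85,000; Oona's 85,000 share passes to Oona's issue.
Oona's share (85,000) passes entirely to Kaspar.

Kaspar receives 85,000.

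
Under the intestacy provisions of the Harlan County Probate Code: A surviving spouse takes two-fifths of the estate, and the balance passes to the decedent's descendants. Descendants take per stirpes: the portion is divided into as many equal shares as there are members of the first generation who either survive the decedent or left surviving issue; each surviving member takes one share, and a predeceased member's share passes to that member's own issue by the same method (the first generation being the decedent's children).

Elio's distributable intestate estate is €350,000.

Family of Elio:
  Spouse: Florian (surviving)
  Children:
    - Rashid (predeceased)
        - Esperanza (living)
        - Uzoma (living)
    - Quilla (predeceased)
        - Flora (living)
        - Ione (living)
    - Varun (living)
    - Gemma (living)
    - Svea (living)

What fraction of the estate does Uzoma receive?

Florian takes two-fifths of €350,000 = €140,000. The remaining €210,000 passes to the descendants.
The descendants' portion (€210,000) is divided into 5 shares of €42,000: Varun, Gemma, and Svea each take €42,000; Rashid's €42,000 share passes to Rashid's issue; Quilla's €42,000 share passes to Quilla's issue.
Rashid's share (€42,000) is divided into 2 shares of €21,000: Esperanza and Uzoma each take €21,000.
Quilla's share (€42,000) is divided into 2 shares of €21,000: Flora and Ione each take €21,000.

Uzoma receives 3/50 of the estate.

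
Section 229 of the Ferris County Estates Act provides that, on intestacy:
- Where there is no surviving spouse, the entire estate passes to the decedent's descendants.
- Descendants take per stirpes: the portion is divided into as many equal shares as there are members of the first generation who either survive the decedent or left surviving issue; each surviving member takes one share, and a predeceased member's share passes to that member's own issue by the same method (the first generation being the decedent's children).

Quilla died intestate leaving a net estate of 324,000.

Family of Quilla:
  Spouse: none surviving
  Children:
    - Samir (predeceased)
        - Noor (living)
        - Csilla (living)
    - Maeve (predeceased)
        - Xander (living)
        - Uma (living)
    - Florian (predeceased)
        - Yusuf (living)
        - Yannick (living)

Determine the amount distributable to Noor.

Noor receives 54,000.

The entire 324,000 passes to the descendants.
That amount (324,000) is divided into 3 shares of 108,000: Samir's 108,000 share passes to Samir's issue; Maeve's 108,000 share passes to Maeve's issue; Florian's 108,000 share passes to Florian's issue.
Samir's share (108,000) is divided into 2 shares of 54,000: Noor and Csilla each take 54,000.
Maeve's share (108,000) is divided into 2 shares of 54,000: Xander and Uma each take 54,000.
Florian's share (108,000) is divided into 2 shares of 54,000: Yusuf and Yannick each take 54,000.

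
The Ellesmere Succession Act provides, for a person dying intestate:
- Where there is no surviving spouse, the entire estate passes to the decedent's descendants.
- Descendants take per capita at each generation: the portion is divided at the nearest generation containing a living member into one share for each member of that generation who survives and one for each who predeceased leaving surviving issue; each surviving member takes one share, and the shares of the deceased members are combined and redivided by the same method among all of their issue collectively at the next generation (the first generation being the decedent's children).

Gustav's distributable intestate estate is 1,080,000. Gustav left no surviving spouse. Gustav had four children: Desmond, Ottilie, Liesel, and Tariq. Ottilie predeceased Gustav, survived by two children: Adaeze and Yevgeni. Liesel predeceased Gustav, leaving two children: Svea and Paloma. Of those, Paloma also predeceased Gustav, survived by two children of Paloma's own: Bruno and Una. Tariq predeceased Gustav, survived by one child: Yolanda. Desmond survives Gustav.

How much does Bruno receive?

The entire 1,080,000 passes to the descendants.
That amount (1,080,000) is divided at the children's generation into 4 shares of 270,000. Desmond takes 270,000. The 3 shares of the deceased (Ottilie, Liesel, and Tariq) are combined into a pool of 810,000.
That pool (810,000) is divided at the grandchildren's generation into 5 shares of 162,000. Adaeze, Yevgeni, Svea, and Yolanda each take 162,000. The remaining share for the deceased Paloma (162,000) is carried to the next generation.
That pool (162,000) is divided at the great-grandchildren's generation equally among Bruno and Una: 81,000 each.

Bruno receives 81,000.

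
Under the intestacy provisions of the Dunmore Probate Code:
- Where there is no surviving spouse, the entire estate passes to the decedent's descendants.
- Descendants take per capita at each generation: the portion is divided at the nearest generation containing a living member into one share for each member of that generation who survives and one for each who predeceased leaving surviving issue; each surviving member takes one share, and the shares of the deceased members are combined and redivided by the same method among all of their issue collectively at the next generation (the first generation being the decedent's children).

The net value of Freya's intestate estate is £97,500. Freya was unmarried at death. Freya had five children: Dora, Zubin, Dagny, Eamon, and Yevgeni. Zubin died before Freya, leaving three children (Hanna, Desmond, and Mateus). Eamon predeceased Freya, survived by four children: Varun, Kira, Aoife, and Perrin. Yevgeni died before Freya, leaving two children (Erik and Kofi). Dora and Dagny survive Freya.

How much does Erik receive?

The entire £97,500 passes to the descendants.
That amount (£97,500) is divided at the children's generation into 5 shares of £19,500. Dora and Dagny each take £19,500. The 3 shares of the deceased (Zubin, Eamon, and Yevgeni) are combined into a pool of £58,500.
That pool (£58,500) is divided at the grandchildren's generation equally among Hanna, Desmond, Mateus, Varun, Kira, Aoife, Perrin, Erik, and Kofi: £6,500 each.

Erik receives £6,500.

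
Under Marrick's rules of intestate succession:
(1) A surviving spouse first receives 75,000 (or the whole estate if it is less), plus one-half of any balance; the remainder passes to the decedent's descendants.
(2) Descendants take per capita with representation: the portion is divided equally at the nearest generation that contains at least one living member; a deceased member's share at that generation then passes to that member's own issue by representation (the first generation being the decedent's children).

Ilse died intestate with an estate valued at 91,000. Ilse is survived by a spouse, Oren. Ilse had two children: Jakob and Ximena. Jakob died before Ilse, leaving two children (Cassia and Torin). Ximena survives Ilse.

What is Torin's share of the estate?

Torin receives 2,000.

Oren first takes 75,000, leaving a balance of 16,000. Oren then takes one-half of the balance (8,000), for a total of 83,000. The remaining 8,000 passes to the descendants.
The descendants' portion (8,000) is divided into 2 shares of 4,000: Ximena takes 4,000; Jakob's 4,000 share passes to Jakob's issue.
Jakob's share (4,000) is divided into 2 shares of 2,000: Cassia and Torin each take 2,000.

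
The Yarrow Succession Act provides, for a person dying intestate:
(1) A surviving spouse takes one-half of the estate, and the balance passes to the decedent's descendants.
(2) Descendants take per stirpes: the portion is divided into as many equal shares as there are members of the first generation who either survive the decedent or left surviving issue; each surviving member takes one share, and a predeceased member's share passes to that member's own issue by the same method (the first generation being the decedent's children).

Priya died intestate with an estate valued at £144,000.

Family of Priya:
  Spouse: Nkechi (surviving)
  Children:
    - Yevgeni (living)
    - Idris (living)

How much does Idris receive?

Nkechi takes one-half of £144,000 = £72,000. The remaining £72,000 passes to the descendants.
The descendants' portion (£72,000) is divided into 2 shares of £36,000: Yevgeni and Idris each take £36,000.

Idris receives £36,000.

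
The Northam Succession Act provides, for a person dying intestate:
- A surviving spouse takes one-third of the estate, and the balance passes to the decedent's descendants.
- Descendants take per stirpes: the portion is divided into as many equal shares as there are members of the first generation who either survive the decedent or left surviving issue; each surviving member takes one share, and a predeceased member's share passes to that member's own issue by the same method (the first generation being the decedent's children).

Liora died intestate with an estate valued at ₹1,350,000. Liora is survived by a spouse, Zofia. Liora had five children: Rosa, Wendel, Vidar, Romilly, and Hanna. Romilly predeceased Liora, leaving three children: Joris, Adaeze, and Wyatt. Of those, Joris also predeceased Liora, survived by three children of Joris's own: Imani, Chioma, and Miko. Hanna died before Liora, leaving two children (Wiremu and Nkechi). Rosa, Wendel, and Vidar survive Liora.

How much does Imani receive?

Zofia takes one-third of ₹1,350,000 = ₹450,000. The remaining ₹900,000 passes to the descendants.
The descendants' portion (₹900,000) is divided into 5 shares of ₹180,000: Rosa, Wendel, and Vidar each take ₹180,000; Romilly's ₹180,000 share passes to Romilly's issue; Hanna's ₹180,000 share passes to Hanna's issue.
Romilly's share (₹180,000) is divided into 3 shares of ₹60,000: Adaeze and Wyatt each take ₹60,000; Joris's ₹60,000 share passes to Joris's issue.
Joris's share (₹60,000) is divided into 3 shares of ₹20,000: Imani, Chioma, and Miko each take ₹20,000.
Hanna's share (₹180,000) is divided into 2 shares of ₹90,000: Wiremu and Nkechi each take ₹90,000.

Imani receives ₹20,000.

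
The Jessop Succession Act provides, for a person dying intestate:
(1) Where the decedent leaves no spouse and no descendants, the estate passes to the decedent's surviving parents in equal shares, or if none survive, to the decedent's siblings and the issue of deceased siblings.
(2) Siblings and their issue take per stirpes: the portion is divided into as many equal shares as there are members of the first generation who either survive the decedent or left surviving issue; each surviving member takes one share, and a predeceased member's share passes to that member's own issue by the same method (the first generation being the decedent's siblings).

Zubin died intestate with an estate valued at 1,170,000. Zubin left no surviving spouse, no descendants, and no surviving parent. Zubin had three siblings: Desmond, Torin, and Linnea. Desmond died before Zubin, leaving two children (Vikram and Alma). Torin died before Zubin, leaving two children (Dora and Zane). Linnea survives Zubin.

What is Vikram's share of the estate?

The entire 1,170,000 passes to the siblings and their issue.
That amount (1,170,000) is divided into 3 shares of 390,000: Linnea takes 390,000; Desmond's 390,000 share passes to Desmond's issue; Torin's 390,000 share passes to Torin's issue.
Desmond's share (390,000) is divided into 2 shares of 195,000: Vikram and Alma each take 195,000.
Torin's share (390,000) is divided into 2 shares of 195,000: Dora and Zane each take 195,000.

Vikram receives 195,000.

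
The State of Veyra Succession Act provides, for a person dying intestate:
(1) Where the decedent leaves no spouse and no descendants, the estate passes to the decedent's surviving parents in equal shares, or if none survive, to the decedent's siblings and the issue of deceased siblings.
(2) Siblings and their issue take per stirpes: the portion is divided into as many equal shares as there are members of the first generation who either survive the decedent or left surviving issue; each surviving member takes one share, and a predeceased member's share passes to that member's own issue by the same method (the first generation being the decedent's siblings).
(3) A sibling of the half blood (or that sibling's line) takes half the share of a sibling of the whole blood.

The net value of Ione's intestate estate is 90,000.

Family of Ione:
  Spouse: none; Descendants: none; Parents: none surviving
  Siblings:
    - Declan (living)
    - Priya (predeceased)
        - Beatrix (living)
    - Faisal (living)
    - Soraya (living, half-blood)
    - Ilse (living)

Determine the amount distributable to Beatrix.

The entire 90,000 passes to the siblings and their issue.
Counting each half-blood sibling's line as half a unit, there are 9/2 units in 90,000, so one unit is 20,000. Whole-blood lines (Declan, Priya, Faisal, and Ilse) take 20,000 each; half-blood lines (Soraya) take 10,000 each.
Priya's share (20,000) passes entirely to Beatrix.

Beatrix receives 20,000.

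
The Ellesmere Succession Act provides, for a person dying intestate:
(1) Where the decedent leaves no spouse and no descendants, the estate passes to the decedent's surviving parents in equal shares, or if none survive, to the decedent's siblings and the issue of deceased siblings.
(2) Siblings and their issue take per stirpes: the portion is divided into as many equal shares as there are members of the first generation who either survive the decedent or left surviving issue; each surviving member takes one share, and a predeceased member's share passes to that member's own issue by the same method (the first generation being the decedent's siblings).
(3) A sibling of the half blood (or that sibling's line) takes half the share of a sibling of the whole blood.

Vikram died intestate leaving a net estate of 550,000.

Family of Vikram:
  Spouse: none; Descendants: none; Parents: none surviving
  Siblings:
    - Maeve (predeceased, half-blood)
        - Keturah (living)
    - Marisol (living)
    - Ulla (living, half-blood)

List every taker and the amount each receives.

Keturah: 137,500; Marisol: 275,000; Ulla: 137,500

The entire 550,000 passes to the siblings and their issue.
Counting each half-blood sibling's line as half a unit, there are 2 units in 550,000, so one unit is 275,000. Whole-blood lines (Marisol) take 275,000 each; half-blood lines (Maeve and Ulla) take 137,500 each.
Maeve's share (137,500) passes entirely to Keturah.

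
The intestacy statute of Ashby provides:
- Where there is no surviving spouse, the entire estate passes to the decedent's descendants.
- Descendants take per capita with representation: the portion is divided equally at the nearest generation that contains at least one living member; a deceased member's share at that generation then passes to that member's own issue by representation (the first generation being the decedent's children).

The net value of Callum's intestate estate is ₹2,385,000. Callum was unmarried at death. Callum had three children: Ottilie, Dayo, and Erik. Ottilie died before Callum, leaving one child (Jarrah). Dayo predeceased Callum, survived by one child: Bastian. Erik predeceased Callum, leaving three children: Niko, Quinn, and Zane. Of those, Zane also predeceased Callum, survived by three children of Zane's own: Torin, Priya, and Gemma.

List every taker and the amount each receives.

The entire ₹2,385,000 passes to the descendants.
No child survives, so the initial division is made at the grandchildren's generation.
That amount (₹2,385,000) is divided into 5 shares of ₹477,000: Jarrah, Bastian, Niko, and Quinn each take ₹477,000; Zane's ₹477,000 share passes to Zane's issue.
Zane's share (₹477,000) is divided into 3 shares of ₹159,000: Torin, Priya, and Gemma each take ₹159,000.

Jarrah: ₹477,000; Bastian: ₹477,000; Niko: ₹477,000; Quinn: ₹477,000; Torin: ₹159,000; Priya: ₹159,000; Gemma: ₹159,000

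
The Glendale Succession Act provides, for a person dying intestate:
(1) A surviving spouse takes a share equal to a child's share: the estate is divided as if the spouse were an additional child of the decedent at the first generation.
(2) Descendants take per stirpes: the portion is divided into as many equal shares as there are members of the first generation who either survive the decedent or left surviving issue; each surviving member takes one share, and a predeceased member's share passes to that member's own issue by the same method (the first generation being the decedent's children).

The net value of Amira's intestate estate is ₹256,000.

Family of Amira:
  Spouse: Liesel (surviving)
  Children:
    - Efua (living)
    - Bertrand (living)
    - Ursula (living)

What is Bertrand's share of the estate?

Bertrand receives ₹64,000.

The spouse counts as an additional share at the children's level, so there are 4 primary shares of ₹64,000. Liesel takes one such share (₹64,000).
The children's combined portion (₹192,000) is divided into 3 shares of ₹64,000: Efua, Bertrand, and Ursula each take ₹64,000.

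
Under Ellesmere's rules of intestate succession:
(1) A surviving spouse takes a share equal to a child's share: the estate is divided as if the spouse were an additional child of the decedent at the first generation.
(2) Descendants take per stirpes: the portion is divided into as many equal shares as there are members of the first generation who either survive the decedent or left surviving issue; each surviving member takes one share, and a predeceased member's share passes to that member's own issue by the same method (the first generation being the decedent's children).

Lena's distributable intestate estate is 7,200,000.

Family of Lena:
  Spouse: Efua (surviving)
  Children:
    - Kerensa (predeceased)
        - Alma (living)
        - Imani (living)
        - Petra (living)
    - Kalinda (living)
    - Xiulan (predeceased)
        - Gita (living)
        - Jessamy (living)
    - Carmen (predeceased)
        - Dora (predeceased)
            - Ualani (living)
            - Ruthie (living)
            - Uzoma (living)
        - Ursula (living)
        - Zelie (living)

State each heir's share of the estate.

The spouse counts as an additional share at the children's level, so there are 5 primary shares of 1,440,000. Efua takes one such share (1,440,000).
The children's combined portion (5,760,000) is divided into 4 shares of 1,440,000: Kalinda takes 1,440,000; Kerensa's 1,440,000 share passes to Kerensa's issue; Xiulan's 1,440,000 share passes to Xiulan's issue; Carmen's 1,440,000 share passes to Carmen's issue.
Kerensa's share (1,440,000) is divided into 3 shares of 480,000: Alma, Imani, and Petra each take 480,000.
Xiulan's share (1,440,000) is divided into 2 shares of 720,000: Gita and Jessamy each take 720,000.
Carmen's share (1,440,000) is divided into 3 shares of 480,000: Ursula and Zelie each take 480,000; Dora's 480,000 share passes to Dora's issue.
Dora's share (480,000) is divided into 3 shares of 160,000: Ualani, Ruthie, and Uzoma each take 160,000.

Efua: 1,440,000; Alma: 480,000; Imani: 480,000; Petra: 480,000; Kalinda: 1,440,000; Gita: 720,000; Jessamy: 720,000; Ualani: 160,000; Ruthie: 160,000; Uzoma: 160,000; Ursula: 480,000; Zelie: 480,000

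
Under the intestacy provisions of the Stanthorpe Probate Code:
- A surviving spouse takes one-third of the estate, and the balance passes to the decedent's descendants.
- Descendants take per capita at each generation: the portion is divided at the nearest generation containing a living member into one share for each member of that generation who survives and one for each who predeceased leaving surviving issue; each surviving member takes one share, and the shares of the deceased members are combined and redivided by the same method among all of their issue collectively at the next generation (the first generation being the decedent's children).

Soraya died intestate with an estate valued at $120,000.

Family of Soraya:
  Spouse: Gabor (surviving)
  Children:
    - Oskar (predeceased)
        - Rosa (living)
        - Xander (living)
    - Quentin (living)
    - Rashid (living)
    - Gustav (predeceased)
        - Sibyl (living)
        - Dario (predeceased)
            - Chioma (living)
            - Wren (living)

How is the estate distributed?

Gabor: $40,000; Rosa: $10,000; Xander: $10,000; Quentin: $20,000; Rashid: $20,000; Sibyl: $10,000; Chioma: $5,000; Wren: $5,000

Gabor takes one-third of $120,000 = $40,000. The remaining $80,000 passes to the descendants.
The descendants' portion ($80,000) is divided at the children's generation into 4 shares of $20,000. Quentin and Rashid each take $20,000. The 2 shares of the deceased (Oskar and Gustav) are combined into a pool of $40,000.
That pool ($40,000) is divided at the grandchildren's generation into 4 shares of $10,000. Rosa, Xander, and Sibyl each take $10,000. The remaining share for the deceased Dario ($10,000) is carried to the next generation.
That pool ($10,000) is divided at the great-grandchildren's generation equally among Chioma and Wren: $5,000 each.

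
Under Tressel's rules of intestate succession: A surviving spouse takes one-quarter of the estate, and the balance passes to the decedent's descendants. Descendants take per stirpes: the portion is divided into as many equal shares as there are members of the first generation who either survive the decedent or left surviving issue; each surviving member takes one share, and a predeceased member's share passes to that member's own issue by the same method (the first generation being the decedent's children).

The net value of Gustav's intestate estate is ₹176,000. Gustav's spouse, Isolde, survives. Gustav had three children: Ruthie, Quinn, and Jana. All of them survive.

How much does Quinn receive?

Isolde takes one-quarter of ₹176,000 = ₹44,000. The remaining ₹132,000 passes to the descendants.
The descendants' portion (₹132,000) is divided into 3 shares of ₹44,000: Ruthie, Quinn, and Jana each take ₹44,000.

Quinn receives ₹44,000.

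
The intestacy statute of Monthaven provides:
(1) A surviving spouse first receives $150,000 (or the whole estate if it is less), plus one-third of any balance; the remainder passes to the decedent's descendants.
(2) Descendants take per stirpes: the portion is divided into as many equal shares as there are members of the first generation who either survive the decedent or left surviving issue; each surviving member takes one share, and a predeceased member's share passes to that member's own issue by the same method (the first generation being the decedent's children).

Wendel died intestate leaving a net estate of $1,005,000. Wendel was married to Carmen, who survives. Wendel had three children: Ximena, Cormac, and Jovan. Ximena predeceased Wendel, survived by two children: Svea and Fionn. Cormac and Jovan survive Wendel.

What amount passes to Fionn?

Fionn receives $95,000.

Carmen first takes $150,000, leaving a balance of $855,000. Carmen then takes one-third of the balance ($285,000), for a total of $435,000. The remaining $570,000 passes to the descendants.
The descendants' portion ($570,000) is divided into 3 shares of $190,000: Cormac and Jovan each take $190,000; Ximena's $190,000 share passes to Ximena's issue.
Ximena's share ($190,000) is divided into 2 shares of $95,000: Svea and Fionn each take $95,000.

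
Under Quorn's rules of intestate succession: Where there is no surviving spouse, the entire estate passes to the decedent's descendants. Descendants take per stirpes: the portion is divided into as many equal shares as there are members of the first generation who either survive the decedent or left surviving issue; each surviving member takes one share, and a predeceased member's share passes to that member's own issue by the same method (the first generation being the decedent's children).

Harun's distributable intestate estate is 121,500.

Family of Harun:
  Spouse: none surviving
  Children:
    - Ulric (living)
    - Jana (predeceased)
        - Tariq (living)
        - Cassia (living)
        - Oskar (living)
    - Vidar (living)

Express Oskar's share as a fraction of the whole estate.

Oskar receives 1/9 of the estate.

The entire 121,500 passes to the descendants.
That amount (121,500) is divided into 3 shares of 40,500: Ulric and Vidar each take 40,500; Jana's 40,500 share passes to Jana's issue.
Jana's share (40,500) is divided into 3 shares of 13,500: Tariq, Cassia, and Oskar each take 13,500.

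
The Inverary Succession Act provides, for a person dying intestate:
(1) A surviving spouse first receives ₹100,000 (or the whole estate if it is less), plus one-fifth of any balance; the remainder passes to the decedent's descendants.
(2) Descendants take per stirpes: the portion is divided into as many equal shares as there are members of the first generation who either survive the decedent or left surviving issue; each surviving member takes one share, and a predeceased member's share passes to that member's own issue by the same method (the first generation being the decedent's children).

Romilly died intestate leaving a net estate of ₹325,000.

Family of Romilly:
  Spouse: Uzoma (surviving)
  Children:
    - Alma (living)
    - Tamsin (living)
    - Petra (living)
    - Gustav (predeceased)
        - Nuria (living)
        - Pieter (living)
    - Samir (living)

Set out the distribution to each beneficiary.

Uzoma: ₹145,000; Alma: ₹36,000; Tamsin: ₹36,000; Petra: ₹36,000; Nuria: ₹18,000; Pieter: ₹18,000; Samir: ₹36,000

Uzoma first takes ₹100,000, leaving a balance of ₹225,000. Uzoma then takes one-fifth of the balance (₹45,000), for a total of ₹145,000. The remaining ₹180,000 passes to the descendants.
The descendants' portion (₹180,000) is divided into 5 shares of ₹36,000: Alma, Tamsin, Petra, and Samir each take ₹36,000; Gustav's ₹36,000 share passes to Gustav's issue.
Gustav's share (₹36,000) is divided into 2 shares of ₹18,000: Nuria and Pieter each take ₹18,000.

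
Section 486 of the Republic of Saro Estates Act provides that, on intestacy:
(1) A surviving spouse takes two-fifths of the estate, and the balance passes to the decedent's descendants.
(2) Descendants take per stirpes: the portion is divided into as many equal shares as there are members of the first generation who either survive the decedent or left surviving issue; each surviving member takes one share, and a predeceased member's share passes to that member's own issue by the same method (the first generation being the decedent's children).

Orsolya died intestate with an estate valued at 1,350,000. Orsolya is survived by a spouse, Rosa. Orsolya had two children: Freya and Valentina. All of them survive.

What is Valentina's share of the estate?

Valentina receives 405,000.

Rosa takes two-fifths of 1,350,000 = 540,000. The remaining 810,000 passes to the descendants.
The descendants' portion (810,000) is divided into 2 shares of 405,000: Freya and Valentina each take 405,000.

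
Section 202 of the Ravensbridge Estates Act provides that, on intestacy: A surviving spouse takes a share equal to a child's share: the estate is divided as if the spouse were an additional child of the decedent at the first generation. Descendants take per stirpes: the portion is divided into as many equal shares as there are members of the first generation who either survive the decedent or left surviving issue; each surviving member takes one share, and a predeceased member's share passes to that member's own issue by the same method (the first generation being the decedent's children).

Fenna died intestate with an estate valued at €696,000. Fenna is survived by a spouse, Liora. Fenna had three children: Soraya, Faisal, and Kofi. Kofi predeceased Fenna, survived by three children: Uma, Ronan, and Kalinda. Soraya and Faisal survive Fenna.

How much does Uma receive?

The spouse counts as an additional share at the children's level, so there are 4 primary shares of €174,000. Liora takes one such share (€174,000).
The children's combined portion (€522,000) is divided into 3 shares of €174,000: Soraya and Faisal each take €174,000; Kofi's €174,000 share passes to Kofi's issue.
Kofi's share (€174,000) is divided into 3 shares of €58,000: Uma, Ronan, and Kalinda each take €58,000.

Uma receives €58,000.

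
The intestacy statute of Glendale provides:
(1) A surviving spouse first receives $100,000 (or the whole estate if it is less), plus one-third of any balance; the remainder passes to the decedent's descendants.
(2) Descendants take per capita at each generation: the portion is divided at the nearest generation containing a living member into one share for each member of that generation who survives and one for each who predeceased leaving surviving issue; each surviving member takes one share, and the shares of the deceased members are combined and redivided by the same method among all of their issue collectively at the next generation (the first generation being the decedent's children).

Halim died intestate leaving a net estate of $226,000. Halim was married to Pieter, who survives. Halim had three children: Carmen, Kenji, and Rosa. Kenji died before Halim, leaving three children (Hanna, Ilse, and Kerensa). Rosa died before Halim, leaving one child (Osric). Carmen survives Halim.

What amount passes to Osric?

Pieter first takes $100,000, leaving a balance of $126,000. Pieter then takes one-third of the balance ($42,000), for a total of $142,000. The remaining $84,000 passes to the descendants.
The descendants' portion ($84,000) is divided at the children's generation into 3 shares of $28,000. Carmen takes $28,000. The 2 shares of the deceased (Kenji and Rosa) are combined into a pool of $56,000.
That pool ($56,000) is divided at the grandchildren's generation equally among Hanna, Ilse, Kerensa, and Osric: $14,000 each.

Osric receives $14,000.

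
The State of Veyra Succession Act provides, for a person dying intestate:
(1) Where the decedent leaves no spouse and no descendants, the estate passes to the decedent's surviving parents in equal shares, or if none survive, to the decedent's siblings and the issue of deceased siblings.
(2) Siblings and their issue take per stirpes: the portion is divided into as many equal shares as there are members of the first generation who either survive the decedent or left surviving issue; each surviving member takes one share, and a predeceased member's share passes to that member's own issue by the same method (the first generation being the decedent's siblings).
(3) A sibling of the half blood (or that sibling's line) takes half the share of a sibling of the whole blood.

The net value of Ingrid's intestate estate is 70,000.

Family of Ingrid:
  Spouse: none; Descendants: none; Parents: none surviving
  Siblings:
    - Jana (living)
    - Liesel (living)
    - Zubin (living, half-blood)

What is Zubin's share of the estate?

The entire 70,000 passes to the siblings and their issue.
Counting each half-blood sibling's line as half a unit, there are 5/2 units in 70,000, so one unit is 28,000. Whole-blood lines (Jana and Liesel) take 28,000 each; half-blood lines (Zubin) take 14,000 each.

Zubin receives 14,000.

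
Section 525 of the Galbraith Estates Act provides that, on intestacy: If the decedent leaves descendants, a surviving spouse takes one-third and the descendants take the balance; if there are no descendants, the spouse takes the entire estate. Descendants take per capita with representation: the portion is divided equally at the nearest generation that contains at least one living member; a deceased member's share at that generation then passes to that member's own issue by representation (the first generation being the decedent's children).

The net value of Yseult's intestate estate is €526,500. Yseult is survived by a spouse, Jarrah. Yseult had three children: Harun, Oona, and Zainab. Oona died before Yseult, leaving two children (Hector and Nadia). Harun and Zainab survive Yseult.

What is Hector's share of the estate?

Hector receives €58,500.

Jarrah takes one-third of €526,500 = €175,500. The remaining €351,000 passes to the descendants.
The descendants' portion (€351,000) is divided into 3 shares of €117,000: Harun and Zainab each take €117,000; Oona's €117,000 share passes to Oona's issue.
Oona's share (€117,000) is divided into 2 shares of €58,500: Hector and Nadia each take €58,500.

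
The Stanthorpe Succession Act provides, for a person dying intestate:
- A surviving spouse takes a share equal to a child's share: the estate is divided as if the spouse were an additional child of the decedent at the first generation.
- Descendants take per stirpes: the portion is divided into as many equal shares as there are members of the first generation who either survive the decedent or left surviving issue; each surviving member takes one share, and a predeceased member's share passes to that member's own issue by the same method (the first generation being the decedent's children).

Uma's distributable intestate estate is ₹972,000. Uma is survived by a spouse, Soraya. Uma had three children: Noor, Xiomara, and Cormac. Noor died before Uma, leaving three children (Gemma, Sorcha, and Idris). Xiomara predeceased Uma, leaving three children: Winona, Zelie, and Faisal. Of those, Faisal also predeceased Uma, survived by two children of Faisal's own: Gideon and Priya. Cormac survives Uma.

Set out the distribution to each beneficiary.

Soraya: ₹243,000; Gemma: ₹81,000; Sorcha: ₹81,000; Idris: ₹81,000; Winona: ₹81,000; Zelie: ₹81,000; Gideon: ₹40,500; Priya: ₹40,500; Cormac: ₹243,000

The spouse counts as an additional share at the children's level, so there are 4 primary shares of ₹243,000. Soraya takes one such share (₹243,000).
The children's combined portion (₹729,000) is divided into 3 shares of ₹243,000: Cormac takes ₹243,000; Noor's ₹243,000 share passes to Noor's issue; Xiomara's ₹243,000 share passes to Xiomara's issue.
Noor's share (₹243,000) is divided into 3 shares of ₹81,000: Gemma, Sorcha, and Idris each take ₹81,000.
Xiomara's share (₹243,000) is divided into 3 shares of ₹81,000: Winona and Zelie each take ₹81,000; Faisal's ₹81,000 share passes to Faisal's issue.
Faisal's share (₹81,000) is divided into 2 shares of ₹40,500: Gideon and Priya each take ₹40,500.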